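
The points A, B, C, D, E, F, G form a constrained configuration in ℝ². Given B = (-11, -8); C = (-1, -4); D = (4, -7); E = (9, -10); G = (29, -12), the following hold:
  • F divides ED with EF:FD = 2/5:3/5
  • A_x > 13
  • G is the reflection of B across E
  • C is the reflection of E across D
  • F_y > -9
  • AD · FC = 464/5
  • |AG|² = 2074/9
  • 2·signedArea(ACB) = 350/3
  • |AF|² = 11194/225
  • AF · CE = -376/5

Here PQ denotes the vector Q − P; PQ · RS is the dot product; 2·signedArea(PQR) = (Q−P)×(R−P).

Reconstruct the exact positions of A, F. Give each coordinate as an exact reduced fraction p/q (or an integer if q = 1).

A = (14, -29/3)
F = (7, -44/5)

1. F_x = 7  [F divides ED with EF:FD = 2/5:3/5]
2. F_y = -44/5  [F divides ED with EF:FD = 2/5:3/5]
   → F = (7, -44/5)
3. A_x = 14  [AF · CE = -376/5 ∩ 2·signedArea(ACB) = 350/3]
4. A_y = -29/3  [AF · CE = -376/5 ∩ 2·signedArea(ACB) = 350/3]
   → A = (14, -29/3)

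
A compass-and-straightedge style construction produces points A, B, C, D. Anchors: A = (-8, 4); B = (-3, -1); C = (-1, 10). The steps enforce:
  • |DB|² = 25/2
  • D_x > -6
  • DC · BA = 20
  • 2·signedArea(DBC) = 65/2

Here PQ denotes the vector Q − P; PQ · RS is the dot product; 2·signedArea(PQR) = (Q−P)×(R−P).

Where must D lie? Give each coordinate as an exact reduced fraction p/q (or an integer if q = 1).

D = (-11/2, 3/2)

1. D_x = -11/2  [2·signedArea(DBC) = 65/2 ∩ DC · BA = 20]
2. D_y = 3/2  [2·signedArea(DBC) = 65/2 ∩ DC · BA = 20]
   → D = (-11/2, 3/2)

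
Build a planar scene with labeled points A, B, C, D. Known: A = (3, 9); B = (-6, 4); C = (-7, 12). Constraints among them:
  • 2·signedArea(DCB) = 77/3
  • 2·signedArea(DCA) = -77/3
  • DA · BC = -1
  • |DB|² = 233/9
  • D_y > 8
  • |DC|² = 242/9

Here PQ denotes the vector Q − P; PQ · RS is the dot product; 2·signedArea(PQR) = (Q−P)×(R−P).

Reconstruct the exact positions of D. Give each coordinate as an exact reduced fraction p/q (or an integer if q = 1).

D = (-10/3, 25/3)

1. D_x = -10/3  [2·signedArea(DCB) = 77/3 ∩ 2·signedArea(DCA) = -77/3]
2. D_y = 25/3  [2·signedArea(DCB) = 77/3 ∩ 2·signedArea(DCA) = -77/3]
   → D = (-10/3, 25/3)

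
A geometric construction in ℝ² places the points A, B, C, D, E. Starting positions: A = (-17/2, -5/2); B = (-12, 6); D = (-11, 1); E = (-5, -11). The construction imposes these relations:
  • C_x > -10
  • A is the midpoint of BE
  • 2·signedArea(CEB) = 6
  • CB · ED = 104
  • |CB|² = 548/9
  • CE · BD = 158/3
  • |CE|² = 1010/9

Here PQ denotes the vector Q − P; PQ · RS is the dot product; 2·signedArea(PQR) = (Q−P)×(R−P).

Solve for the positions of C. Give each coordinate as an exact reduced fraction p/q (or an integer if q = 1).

1. C_x = -28/3  [CE · BD = 158/3 ∩ CB · ED = 104]
2. C_y = -4/3  [CE · BD = 158/3 ∩ CB · ED = 104]
   → C = (-28/3, -4/3)

C = (-28/3, -4/3)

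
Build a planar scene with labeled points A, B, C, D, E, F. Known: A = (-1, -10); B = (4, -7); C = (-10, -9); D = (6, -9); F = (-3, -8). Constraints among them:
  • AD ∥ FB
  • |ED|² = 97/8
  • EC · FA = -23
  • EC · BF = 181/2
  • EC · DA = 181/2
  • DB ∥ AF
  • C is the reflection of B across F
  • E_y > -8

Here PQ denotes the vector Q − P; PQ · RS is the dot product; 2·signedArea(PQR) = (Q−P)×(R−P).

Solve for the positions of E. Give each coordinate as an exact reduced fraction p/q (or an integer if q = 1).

1. E_x = 11/4  [EC · FA = -23 ∩ EC · DA = 181/2]
2. E_y = -31/4  [EC · FA = -23 ∩ EC · DA = 181/2]
   → E = (11/4, -31/4)

E = (11/4, -31/4)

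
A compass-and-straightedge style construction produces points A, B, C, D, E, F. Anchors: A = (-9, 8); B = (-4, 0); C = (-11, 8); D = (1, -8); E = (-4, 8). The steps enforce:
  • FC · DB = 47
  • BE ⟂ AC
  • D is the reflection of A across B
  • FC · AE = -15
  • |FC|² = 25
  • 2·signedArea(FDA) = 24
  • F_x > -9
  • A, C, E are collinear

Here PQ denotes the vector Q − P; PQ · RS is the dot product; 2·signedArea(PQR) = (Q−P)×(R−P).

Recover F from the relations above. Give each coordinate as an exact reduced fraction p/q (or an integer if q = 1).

1. F_x = -8  [FC · DB = 47 ∩ 2·signedArea(FDA) = 24]
2. F_y = 4  [FC · DB = 47 ∩ 2·signedArea(FDA) = 24]
   → F = (-8, 4)

F = (-8, 4)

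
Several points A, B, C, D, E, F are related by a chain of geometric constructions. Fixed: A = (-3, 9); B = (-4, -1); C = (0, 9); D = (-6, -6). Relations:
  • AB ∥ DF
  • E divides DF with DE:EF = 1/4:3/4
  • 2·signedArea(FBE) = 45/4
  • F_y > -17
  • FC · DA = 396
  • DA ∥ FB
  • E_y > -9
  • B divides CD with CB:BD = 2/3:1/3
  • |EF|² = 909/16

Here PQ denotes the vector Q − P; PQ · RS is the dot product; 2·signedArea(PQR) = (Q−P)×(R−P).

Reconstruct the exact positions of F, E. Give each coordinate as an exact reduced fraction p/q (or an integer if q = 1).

1. F_x = -7  [DA ∥ FB ∩ AB ∥ DF]
2. F_y = -16  [DA ∥ FB ∩ AB ∥ DF]
   → F = (-7, -16)
3. E_x = -25/4  [E divides DF with DE:EF = 1/4:3/4]
4. E_y = -17/2  [E divides DF with DE:EF = 1/4:3/4]
   → E = (-25/4, -17/2)

E = (-25/4, -17/2)
F = (-7, -16)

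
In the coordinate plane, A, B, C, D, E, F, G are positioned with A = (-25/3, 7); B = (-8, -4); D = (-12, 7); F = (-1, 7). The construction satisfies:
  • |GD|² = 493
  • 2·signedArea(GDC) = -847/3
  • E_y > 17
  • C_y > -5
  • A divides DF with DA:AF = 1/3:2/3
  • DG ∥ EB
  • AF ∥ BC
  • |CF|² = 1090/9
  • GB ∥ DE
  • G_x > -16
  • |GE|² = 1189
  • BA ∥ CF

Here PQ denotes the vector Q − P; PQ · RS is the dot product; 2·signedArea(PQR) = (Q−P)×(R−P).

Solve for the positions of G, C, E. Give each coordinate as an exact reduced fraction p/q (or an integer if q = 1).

1. C_x = -2/3  [BA ∥ CF ∩ AF ∥ BC]
2. C_y = -4  [BA ∥ CF ∩ AF ∥ BC]
   → C = (-2/3, -4)
3. G_x = -15  [line 11·x + 34/3·y + 335 = 0 ∩ |GD|² = 493]
4. G_y = -15  [line 11·x + 34/3·y + 335 = 0 ∩ |GD|² = 493]
   → G = (-15, -15)
5. E_x = -5  [DG ∥ EB ∩ GB ∥ DE]
6. E_y = 18  [DG ∥ EB ∩ GB ∥ DE]
   → E = (-5, 18)

C = (-2/3, -4)
E = (-5, 18)
G = (-15, -15)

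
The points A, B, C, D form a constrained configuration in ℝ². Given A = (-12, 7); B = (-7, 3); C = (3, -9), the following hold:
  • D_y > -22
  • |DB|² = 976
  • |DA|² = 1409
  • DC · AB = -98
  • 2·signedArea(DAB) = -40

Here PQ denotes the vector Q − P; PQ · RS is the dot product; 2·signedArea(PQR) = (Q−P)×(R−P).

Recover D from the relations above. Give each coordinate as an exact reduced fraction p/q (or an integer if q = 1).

D = (13, -21)

1. D_x = 13  [2·signedArea(DAB) = -40 ∩ DC · AB = -98]
2. D_y = -21  [2·signedArea(DAB) = -40 ∩ DC · AB = -98]
   → D = (13, -21)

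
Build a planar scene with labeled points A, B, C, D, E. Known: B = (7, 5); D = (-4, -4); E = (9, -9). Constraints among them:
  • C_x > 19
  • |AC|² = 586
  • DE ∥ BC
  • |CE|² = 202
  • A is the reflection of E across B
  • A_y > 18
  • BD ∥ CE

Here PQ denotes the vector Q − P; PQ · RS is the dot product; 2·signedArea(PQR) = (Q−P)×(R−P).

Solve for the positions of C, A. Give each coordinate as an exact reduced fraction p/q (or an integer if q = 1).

A = (5, 19)
C = (20, 0)

1. C_x = 20  [BD ∥ CE ∩ DE ∥ BC]
2. C_y = 0  [BD ∥ CE ∩ DE ∥ BC]
   → C = (20, 0)
3. A_x = 5  [A is the reflection of E across B]
4. A_y = 19  [A is the reflection of E across B]
   → A = (5, 19)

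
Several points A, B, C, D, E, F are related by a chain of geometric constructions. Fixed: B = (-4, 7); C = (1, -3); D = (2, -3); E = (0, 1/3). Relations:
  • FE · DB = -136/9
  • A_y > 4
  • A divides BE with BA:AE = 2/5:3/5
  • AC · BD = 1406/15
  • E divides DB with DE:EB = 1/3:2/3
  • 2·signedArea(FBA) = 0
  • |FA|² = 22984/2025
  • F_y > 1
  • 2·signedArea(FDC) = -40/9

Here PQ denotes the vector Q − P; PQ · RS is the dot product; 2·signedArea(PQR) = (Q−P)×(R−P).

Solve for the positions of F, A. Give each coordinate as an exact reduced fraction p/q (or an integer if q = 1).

A = (-12/5, 13/3)
F = (-2/3, 13/9)

1. F_x = -2/3  [FE · DB = -136/9 ∩ 2·signedArea(FDC) = -40/9]
2. F_y = 13/9  [FE · DB = -136/9 ∩ 2·signedArea(FDC) = -40/9]
   → F = (-2/3, 13/9)
3. A_x = -12/5  [2·signedArea(FBA) = 0 ∩ A divides BE with BA:AE = 2/5:3/5]
4. A_y = 13/3  [2·signedArea(FBA) = 0 ∩ A divides BE with BA:AE = 2/5:3/5]
   → A = (-12/5, 13/3)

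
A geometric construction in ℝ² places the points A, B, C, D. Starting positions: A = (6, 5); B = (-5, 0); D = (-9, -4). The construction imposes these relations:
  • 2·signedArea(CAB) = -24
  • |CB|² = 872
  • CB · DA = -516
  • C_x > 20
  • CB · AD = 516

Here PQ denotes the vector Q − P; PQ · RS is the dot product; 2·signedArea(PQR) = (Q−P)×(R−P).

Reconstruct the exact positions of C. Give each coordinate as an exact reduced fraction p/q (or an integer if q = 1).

1. C_x = 21  [CB · AD = 516 ∩ 2·signedArea(CAB) = -24]
2. C_y = 14  [CB · AD = 516 ∩ 2·signedArea(CAB) = -24]
   → C = (21, 14)

C = (21, 14)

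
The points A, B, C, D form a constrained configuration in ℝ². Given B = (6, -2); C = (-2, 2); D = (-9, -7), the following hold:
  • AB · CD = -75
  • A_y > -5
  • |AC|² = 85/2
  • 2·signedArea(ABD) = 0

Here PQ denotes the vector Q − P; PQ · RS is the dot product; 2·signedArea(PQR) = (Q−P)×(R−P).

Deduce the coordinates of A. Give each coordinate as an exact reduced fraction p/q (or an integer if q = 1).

A = (-3/2, -9/2)

1. A_x = -3/2  [2·signedArea(ABD) = 0 ∩ AB · CD = -75]
2. A_y = -9/2  [2·signedArea(ABD) = 0 ∩ AB · CD = -75]
   → A = (-3/2, -9/2)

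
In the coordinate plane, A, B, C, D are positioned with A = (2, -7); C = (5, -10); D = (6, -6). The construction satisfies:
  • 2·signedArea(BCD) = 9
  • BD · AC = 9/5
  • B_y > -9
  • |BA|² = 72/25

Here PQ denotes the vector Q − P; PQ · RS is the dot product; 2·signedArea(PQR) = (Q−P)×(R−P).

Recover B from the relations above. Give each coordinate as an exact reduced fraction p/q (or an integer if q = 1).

B = (16/5, -41/5)

1. B_x = 16/5  [BD · AC = 9/5 ∩ 2·signedArea(BCD) = 9]
2. B_y = -41/5  [BD · AC = 9/5 ∩ 2·signedArea(BCD) = 9]
   → B = (16/5, -41/5)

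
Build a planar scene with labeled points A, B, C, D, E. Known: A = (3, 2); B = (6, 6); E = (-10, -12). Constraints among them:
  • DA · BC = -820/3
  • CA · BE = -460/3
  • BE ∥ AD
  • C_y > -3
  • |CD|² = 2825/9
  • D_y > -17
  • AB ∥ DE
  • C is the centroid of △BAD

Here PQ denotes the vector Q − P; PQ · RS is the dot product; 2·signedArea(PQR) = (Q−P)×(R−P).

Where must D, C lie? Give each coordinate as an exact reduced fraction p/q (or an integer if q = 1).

1. D_x = -13  [AB ∥ DE ∩ BE ∥ AD]
2. D_y = -16  [AB ∥ DE ∩ BE ∥ AD]
   → D = (-13, -16)
3. C_x = -4/3  [C is the centroid of △BAD]
4. C_y = -8/3  [C is the centroid of △BAD]
   → C = (-4/3, -8/3)

C = (-4/3, -8/3)
D = (-13, -16)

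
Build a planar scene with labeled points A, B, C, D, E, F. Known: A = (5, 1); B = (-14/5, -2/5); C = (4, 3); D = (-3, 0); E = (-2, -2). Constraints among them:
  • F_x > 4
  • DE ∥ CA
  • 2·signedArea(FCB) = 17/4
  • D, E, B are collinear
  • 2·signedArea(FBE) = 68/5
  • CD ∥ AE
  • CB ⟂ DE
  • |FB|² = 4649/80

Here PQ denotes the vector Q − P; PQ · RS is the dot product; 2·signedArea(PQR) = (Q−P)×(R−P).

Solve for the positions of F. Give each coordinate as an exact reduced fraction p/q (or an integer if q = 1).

F = (17/4, 5/2)

1. F_x = 17/4  [2·signedArea(FBE) = 68/5 ∩ 2·signedArea(FCB) = 17/4]
2. F_y = 5/2  [2·signedArea(FBE) = 68/5 ∩ 2·signedArea(FCB) = 17/4]
   → F = (17/4, 5/2)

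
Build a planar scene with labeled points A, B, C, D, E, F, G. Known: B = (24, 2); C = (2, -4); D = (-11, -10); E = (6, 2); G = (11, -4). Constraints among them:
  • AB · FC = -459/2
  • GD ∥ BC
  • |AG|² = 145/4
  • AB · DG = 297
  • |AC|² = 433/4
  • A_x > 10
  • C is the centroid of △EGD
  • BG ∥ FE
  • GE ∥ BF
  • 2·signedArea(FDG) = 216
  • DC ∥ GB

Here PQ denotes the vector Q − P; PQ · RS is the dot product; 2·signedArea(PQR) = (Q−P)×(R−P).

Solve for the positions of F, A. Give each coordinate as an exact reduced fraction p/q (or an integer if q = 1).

A = (21/2, 2)
F = (19, 8)

1. F_x = 19  [BG ∥ FE ∩ GE ∥ BF]
2. F_y = 8  [BG ∥ FE ∩ GE ∥ BF]
   → F = (19, 8)
3. A_x = 21/2  [AB · DG = 297 ∩ AB · FC = -459/2]
4. A_y = 2  [AB · DG = 297 ∩ AB · FC = -459/2]
   → A = (21/2, 2)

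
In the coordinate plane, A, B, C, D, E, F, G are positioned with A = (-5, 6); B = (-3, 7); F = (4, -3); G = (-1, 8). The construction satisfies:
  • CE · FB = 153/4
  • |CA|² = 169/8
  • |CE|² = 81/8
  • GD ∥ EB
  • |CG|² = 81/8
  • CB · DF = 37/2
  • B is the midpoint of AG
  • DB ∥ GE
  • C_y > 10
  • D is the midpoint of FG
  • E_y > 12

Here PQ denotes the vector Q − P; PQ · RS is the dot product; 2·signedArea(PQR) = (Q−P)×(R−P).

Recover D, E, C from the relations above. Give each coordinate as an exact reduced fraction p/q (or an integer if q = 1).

1. D_x = 3/2  [D is the midpoint of FG]
2. D_y = 5/2  [D is the midpoint of FG]
   → D = (3/2, 5/2)
3. E_x = -11/2  [GD ∥ EB ∩ DB ∥ GE]
4. E_y = 25/2  [GD ∥ EB ∩ DB ∥ GE]
   → E = (-11/2, 25/2)
5. C_x = -13/4  [CE · FB = 153/4 ∩ CB · DF = 37/2]
6. C_y = 41/4  [CE · FB = 153/4 ∩ CB · DF = 37/2]
   → C = (-13/4, 41/4)

C = (-13/4, 41/4)
D = (3/2, 5/2)
E = (-11/2, 25/2)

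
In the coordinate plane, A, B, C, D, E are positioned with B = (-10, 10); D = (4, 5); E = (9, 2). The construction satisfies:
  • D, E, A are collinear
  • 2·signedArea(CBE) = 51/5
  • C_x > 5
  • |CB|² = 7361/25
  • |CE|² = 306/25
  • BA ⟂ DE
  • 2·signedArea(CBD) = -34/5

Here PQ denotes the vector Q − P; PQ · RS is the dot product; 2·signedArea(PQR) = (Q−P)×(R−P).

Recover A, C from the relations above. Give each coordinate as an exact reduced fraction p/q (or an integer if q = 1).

1. A_x = -17/2  [D, E, A are collinear ∩ BA ⟂ DE]
2. A_y = 25/2  [D, E, A are collinear ∩ BA ⟂ DE]
   → A = (-17/2, 25/2)
3. C_x = 6  [2·signedArea(CBD) = -34/5 ∩ 2·signedArea(CBE) = 51/5]
4. C_y = 19/5  [2·signedArea(CBD) = -34/5 ∩ 2·signedArea(CBE) = 51/5]
   → C = (6, 19/5)

A = (-17/2, 25/2)
C = (6, 19/5)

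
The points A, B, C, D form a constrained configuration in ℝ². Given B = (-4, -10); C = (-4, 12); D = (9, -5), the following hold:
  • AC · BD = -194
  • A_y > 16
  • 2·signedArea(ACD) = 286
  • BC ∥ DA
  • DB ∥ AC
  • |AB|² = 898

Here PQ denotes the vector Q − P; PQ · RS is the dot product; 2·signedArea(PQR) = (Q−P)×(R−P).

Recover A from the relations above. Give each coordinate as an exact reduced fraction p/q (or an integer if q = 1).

A = (9, 17)

1. A_x = 9  [DB ∥ AC ∩ BC ∥ DA]
2. A_y = 17  [DB ∥ AC ∩ BC ∥ DA]
   → A = (9, 17)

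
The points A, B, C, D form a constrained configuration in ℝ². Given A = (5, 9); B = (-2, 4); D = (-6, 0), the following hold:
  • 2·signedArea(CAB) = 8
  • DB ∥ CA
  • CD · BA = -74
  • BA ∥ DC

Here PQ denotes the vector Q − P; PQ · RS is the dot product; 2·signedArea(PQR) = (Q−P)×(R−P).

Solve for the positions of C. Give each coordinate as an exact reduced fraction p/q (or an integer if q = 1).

1. C_x = 1  [DB ∥ CA ∩ BA ∥ DC]
2. C_y = 5  [DB ∥ CA ∩ BA ∥ DC]
   → C = (1, 5)

C = (1, 5)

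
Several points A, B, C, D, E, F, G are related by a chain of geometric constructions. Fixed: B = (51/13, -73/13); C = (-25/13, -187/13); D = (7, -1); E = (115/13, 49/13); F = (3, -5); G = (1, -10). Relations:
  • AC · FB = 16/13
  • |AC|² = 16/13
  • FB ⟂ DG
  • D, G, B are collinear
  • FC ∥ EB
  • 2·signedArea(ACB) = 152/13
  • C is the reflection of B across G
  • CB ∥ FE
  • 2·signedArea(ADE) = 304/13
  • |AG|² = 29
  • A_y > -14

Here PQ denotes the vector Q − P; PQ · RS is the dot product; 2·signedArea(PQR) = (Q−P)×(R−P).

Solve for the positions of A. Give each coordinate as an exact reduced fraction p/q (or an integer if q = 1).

A = (-37/13, -179/13)

1. A_x = -37/13  [2·signedArea(ADE) = 304/13 ∩ AC · FB = 16/13]
2. A_y = -179/13  [2·signedArea(ADE) = 304/13 ∩ AC · FB = 16/13]
   → A = (-37/13, -179/13)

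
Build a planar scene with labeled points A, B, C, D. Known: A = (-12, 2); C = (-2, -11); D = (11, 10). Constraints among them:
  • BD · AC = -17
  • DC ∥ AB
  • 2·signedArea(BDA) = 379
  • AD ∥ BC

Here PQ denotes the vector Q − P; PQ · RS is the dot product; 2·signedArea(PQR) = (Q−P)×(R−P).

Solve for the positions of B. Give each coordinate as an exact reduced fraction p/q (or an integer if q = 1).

1. B_x = -25  [AD ∥ BC ∩ DC ∥ AB]
2. B_y = -19  [AD ∥ BC ∩ DC ∥ AB]
   → B = (-25, -19)

B = (-25, -19)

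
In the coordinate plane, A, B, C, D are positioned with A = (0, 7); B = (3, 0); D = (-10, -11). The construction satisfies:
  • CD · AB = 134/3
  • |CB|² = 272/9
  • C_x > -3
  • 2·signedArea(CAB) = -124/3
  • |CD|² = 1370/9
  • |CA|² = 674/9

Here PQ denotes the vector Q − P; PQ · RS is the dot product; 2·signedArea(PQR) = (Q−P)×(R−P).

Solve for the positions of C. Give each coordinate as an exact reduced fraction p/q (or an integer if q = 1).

1. C_x = -7/3  [CD · AB = 134/3 ∩ 2·signedArea(CAB) = -124/3]
2. C_y = -4/3  [CD · AB = 134/3 ∩ 2·signedArea(CAB) = -124/3]
   → C = (-7/3, -4/3)

C = (-7/3, -4/3)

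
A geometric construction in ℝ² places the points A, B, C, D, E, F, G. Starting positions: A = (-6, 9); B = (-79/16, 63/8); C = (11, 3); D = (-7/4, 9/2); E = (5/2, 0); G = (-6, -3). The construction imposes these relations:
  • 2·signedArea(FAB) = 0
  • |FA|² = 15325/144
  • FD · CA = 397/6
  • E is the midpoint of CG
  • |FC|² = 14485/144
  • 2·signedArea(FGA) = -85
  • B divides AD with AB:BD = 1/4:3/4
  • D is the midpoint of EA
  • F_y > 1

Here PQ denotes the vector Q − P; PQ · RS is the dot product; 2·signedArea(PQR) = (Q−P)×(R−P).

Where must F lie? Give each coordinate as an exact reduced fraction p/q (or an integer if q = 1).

1. F_x = 13/12  [2·signedArea(FAB) = 0 ∩ 2·signedArea(FGA) = -85]
2. F_y = 3/2  [2·signedArea(FAB) = 0 ∩ 2·signedArea(FGA) = -85]
   → F = (13/12, 3/2)

F = (13/12, 3/2)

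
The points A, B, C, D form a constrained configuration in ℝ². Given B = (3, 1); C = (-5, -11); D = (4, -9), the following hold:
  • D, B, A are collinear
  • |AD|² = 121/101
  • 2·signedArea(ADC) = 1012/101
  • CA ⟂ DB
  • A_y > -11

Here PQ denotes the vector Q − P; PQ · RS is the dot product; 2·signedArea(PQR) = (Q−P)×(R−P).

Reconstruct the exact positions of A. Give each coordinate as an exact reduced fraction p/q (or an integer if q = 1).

1. A_x = 415/101  [D, B, A are collinear ∩ CA ⟂ DB]
2. A_y = -1019/101  [D, B, A are collinear ∩ CA ⟂ DB]
   → A = (415/101, -1019/101)

A = (415/101, -1019/101)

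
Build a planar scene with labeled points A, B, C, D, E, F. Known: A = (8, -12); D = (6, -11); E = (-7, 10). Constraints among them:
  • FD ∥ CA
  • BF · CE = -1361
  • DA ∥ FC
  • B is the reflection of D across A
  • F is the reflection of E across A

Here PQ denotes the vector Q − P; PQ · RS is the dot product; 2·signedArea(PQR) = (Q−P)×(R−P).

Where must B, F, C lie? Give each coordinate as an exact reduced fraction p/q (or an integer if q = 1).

1. B_x = 10  [B is the reflection of D across A]
2. B_y = -13  [B is the reflection of D across A]
   → B = (10, -13)
3. F_x = 23  [F is the reflection of E across A]
4. F_y = -34  [F is the reflection of E across A]
   → F = (23, -34)
5. C_x = 25  [FD ∥ CA ∩ DA ∥ FC]
6. C_y = -35  [FD ∥ CA ∩ DA ∥ FC]
   → C = (25, -35)

B = (10, -13)
C = (25, -35)
F = (23, -34)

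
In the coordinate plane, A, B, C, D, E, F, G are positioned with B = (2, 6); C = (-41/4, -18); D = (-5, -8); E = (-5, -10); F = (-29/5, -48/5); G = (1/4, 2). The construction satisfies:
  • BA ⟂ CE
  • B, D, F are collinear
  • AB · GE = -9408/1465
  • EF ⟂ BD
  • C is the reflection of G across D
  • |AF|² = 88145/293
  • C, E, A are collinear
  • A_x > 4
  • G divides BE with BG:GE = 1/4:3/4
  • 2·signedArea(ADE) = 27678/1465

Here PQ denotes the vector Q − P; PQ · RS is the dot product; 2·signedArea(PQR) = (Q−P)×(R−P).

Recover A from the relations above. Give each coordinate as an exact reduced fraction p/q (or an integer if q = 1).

1. A_x = 6514/1465  [C, E, A are collinear ∩ BA ⟂ CE]
2. A_y = 6438/1465  [C, E, A are collinear ∩ BA ⟂ CE]
   → A = (6514/1465, 6438/1465)

A = (6514/1465, 6438/1465)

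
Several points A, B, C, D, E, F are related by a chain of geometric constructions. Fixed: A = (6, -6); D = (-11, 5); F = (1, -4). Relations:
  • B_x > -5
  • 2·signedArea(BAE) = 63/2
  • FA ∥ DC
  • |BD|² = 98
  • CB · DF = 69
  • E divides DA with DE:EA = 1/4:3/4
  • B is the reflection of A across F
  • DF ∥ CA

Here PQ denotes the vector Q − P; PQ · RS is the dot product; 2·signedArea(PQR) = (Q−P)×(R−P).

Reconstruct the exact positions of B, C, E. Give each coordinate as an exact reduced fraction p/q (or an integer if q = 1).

1. B_x = -4  [B is the reflection of A across F]
2. B_y = -2  [B is the reflection of A across F]
   → B = (-4, -2)
3. C_x = -6  [DF ∥ CA ∩ FA ∥ DC]
4. C_y = 3  [DF ∥ CA ∩ FA ∥ DC]
   → C = (-6, 3)
5. E_x = -27/4  [E divides DA with DE:EA = 1/4:3/4]
6. E_y = 9/4  [E divides DA with DE:EA = 1/4:3/4]
   → E = (-27/4, 9/4)

B = (-4, -2)
C = (-6, 3)
E = (-27/4, 9/4)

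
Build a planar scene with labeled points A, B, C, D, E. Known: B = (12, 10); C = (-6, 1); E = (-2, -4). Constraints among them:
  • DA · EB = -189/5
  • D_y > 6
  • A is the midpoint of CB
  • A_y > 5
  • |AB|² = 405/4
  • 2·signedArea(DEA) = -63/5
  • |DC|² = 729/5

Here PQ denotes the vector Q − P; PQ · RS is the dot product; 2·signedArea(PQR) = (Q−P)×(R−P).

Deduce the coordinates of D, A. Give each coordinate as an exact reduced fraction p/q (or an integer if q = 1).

A = (3, 11/2)
D = (24/5, 32/5)

1. A_x = 3  [A is the midpoint of CB]
2. A_y = 11/2  [A is the midpoint of CB]
   → A = (3, 11/2)
3. D_x = 24/5  [2·signedArea(DEA) = -63/5 ∩ DA · EB = -189/5]
4. D_y = 32/5  [2·signedArea(DEA) = -63/5 ∩ DA · EB = -189/5]
   → D = (24/5, 32/5)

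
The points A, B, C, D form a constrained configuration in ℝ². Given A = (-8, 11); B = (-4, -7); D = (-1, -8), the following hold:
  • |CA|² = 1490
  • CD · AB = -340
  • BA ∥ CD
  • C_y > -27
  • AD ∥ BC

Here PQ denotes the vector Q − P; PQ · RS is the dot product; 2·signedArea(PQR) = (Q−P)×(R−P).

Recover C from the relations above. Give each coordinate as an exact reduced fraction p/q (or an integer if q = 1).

1. C_x = 3  [BA ∥ CD ∩ AD ∥ BC]
2. C_y = -26  [BA ∥ CD ∩ AD ∥ BC]
   → C = (3, -26)

C = (3, -26)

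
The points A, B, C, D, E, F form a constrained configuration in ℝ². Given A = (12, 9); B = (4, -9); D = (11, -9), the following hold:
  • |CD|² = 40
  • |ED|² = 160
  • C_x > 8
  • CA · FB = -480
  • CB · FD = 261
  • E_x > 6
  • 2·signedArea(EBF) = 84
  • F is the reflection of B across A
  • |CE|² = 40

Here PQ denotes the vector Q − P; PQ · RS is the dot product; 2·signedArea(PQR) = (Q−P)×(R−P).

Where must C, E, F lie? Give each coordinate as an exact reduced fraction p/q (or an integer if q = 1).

C = (9, -3)
E = (7, 3)
F = (20, 27)

1. F_x = 20  [F is the reflection of B across A]
2. F_y = 27  [F is the reflection of B across A]
   → F = (20, 27)
3. C_x = 9  [CA · FB = -480 ∩ CB · FD = 261]
4. C_y = -3  [CA · FB = -480 ∩ CB · FD = 261]
   → C = (9, -3)
5. E_x = 7  [line -36·x + 16·y + 204 = 0 ∩ |ED|² = 160]
6. E_y = 3  [line -36·x + 16·y + 204 = 0 ∩ |ED|² = 160]
   → E = (7, 3)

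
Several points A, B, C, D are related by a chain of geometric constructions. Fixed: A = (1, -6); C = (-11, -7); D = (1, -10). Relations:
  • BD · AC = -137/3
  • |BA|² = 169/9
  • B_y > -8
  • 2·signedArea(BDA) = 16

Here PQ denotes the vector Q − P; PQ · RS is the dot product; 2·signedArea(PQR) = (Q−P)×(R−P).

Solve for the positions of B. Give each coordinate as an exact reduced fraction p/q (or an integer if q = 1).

B = (-3, -23/3)

1. B_x = -3  [BD · AC = -137/3 ∩ 2·signedArea(BDA) = 16]
2. B_y = -23/3  [BD · AC = -137/3 ∩ 2·signedArea(BDA) = 16]
   → B = (-3, -23/3)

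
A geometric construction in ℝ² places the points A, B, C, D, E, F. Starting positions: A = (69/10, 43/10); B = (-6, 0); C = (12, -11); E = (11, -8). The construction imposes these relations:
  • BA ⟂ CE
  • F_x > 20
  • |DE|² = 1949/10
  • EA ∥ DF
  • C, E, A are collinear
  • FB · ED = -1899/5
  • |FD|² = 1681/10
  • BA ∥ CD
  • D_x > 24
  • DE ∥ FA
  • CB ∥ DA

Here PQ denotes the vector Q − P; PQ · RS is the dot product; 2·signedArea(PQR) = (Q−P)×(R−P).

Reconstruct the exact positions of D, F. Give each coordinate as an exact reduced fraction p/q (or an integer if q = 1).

D = (249/10, -67/10)
F = (104/5, 28/5)

1. D_x = 249/10  [CB ∥ DA ∩ BA ∥ CD]
2. D_y = -67/10  [CB ∥ DA ∩ BA ∥ CD]
   → D = (249/10, -67/10)
3. F_x = 104/5  [DE ∥ FA ∩ EA ∥ DF]
4. F_y = 28/5  [DE ∥ FA ∩ EA ∥ DF]
   → F = (104/5, 28/5)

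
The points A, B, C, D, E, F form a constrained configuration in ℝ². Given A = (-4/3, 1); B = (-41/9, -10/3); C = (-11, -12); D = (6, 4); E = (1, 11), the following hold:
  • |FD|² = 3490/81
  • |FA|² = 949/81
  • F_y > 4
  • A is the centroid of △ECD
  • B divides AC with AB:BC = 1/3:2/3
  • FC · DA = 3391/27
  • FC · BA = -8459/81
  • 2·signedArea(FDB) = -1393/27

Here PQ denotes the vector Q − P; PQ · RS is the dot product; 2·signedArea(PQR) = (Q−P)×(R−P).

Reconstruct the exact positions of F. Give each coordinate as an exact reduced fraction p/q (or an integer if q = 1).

1. F_x = -5/9  [FC · BA = -8459/81 ∩ 2·signedArea(FDB) = -1393/27]
2. F_y = 13/3  [FC · BA = -8459/81 ∩ 2·signedArea(FDB) = -1393/27]
   → F = (-5/9, 13/3)

F = (-5/9, 13/3)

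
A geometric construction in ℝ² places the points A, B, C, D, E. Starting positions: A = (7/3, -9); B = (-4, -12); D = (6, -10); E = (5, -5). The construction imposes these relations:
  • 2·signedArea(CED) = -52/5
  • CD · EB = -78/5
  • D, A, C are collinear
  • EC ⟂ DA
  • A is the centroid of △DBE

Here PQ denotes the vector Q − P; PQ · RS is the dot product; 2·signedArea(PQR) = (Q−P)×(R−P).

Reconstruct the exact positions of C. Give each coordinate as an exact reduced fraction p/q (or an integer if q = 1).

C = (19/5, -47/5)

1. C_x = 19/5  [D, A, C are collinear ∩ EC ⟂ DA]
2. C_y = -47/5  [D, A, C are collinear ∩ EC ⟂ DA]
   → C = (19/5, -47/5)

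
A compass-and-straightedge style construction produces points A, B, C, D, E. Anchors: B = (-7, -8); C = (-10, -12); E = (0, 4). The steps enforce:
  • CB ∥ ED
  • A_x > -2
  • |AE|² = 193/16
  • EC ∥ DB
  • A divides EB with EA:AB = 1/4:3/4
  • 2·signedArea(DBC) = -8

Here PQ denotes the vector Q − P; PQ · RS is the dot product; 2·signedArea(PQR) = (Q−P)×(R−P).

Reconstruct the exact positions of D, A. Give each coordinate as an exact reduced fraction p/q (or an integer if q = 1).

A = (-7/4, 1)
D = (3, 8)

1. D_x = 3  [EC ∥ DB ∩ CB ∥ ED]
2. D_y = 8  [EC ∥ DB ∩ CB ∥ ED]
   → D = (3, 8)
3. A_x = -7/4  [A divides EB with EA:AB = 1/4:3/4]
4. A_y = 1  [A divides EB with EA:AB = 1/4:3/4]
   → A = (-7/4, 1)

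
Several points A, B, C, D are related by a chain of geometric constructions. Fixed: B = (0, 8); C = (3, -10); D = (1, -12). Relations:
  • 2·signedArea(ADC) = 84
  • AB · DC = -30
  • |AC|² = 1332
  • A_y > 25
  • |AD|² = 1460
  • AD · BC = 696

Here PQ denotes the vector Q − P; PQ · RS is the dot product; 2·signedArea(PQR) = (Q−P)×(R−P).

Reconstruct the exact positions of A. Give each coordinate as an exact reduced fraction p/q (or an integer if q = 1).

1. A_x = -3  [AB · DC = -30 ∩ AD · BC = 696]
2. A_y = 26  [AB · DC = -30 ∩ AD · BC = 696]
   → A = (-3, 26)

A = (-3, 26)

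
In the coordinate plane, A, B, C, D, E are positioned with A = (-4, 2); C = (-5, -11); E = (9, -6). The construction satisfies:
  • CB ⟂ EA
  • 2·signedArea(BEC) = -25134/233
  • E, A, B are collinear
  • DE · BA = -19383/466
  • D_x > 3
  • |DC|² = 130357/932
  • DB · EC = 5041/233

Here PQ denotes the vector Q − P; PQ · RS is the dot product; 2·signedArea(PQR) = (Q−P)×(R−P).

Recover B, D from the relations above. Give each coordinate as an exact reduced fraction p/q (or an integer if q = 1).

1. B_x = 251/233  [E, A, B are collinear ∩ CB ⟂ EA]
2. B_y = -262/233  [E, A, B are collinear ∩ CB ⟂ EA]
   → B = (251/233, -262/233)
3. D_x = 1425/466  [DB · EC = 5041/233 ∩ DE · BA = -19383/466]
4. D_y = -546/233  [DB · EC = 5041/233 ∩ DE · BA = -19383/466]
   → D = (1425/466, -546/233)

B = (251/233, -262/233)
D = (1425/466, -546/233)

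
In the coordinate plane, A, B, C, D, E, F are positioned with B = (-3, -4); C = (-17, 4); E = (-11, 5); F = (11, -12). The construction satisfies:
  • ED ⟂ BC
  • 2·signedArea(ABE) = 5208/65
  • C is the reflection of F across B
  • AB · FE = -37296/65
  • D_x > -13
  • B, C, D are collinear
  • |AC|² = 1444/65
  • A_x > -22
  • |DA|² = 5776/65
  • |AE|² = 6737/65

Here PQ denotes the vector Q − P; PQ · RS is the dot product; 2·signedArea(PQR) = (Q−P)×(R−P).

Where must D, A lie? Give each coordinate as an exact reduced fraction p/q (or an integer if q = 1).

1. D_x = -839/65  [B, C, D are collinear ∩ ED ⟂ BC]
2. D_y = 108/65  [B, C, D are collinear ∩ ED ⟂ BC]
   → D = (-839/65, 108/65)
3. A_x = -1371/65  [AB · FE = -37296/65 ∩ 2·signedArea(ABE) = 5208/65]
4. A_y = 412/65  [AB · FE = -37296/65 ∩ 2·signedArea(ABE) = 5208/65]
   → A = (-1371/65, 412/65)

A = (-1371/65, 412/65)
D = (-839/65, 108/65)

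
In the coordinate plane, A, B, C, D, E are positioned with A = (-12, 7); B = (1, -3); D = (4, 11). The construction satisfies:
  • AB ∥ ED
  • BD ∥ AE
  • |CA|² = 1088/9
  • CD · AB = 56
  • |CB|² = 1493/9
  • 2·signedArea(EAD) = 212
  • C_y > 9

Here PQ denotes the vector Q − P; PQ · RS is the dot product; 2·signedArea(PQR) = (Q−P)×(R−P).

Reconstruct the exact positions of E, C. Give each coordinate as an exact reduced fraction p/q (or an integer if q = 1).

1. E_x = -9  [AB ∥ ED ∩ BD ∥ AE]
2. E_y = 21  [AB ∥ ED ∩ BD ∥ AE]
   → E = (-9, 21)
3. C_x = -4/3  [line -13·x + 10·y + -114 = 0 ∩ |CB|² = 1493/9]
4. C_y = 29/3  [line -13·x + 10·y + -114 = 0 ∩ |CB|² = 1493/9]
   → C = (-4/3, 29/3)

C = (-4/3, 29/3)
E = (-9, 21)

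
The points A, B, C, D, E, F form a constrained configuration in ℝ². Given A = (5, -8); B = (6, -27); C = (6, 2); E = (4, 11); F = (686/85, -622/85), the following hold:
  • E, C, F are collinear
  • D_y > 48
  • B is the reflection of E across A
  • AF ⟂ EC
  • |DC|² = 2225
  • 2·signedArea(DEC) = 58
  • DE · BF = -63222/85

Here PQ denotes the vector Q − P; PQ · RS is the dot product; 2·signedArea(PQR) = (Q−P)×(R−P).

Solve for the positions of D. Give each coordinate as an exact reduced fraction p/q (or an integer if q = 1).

1. D_x = 2  [DE · BF = -63222/85 ∩ 2·signedArea(DEC) = 58]
2. D_y = 49  [DE · BF = -63222/85 ∩ 2·signedArea(DEC) = 58]
   → D = (2, 49)

D = (2, 49)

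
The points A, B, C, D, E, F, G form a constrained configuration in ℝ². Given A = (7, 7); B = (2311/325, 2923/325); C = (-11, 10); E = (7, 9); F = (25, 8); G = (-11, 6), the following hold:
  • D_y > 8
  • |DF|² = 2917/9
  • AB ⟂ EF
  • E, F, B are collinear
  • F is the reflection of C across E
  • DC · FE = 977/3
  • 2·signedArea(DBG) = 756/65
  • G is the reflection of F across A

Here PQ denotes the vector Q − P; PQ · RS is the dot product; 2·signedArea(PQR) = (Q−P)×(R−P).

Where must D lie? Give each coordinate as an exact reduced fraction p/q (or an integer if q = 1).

D = (7, 25/3)

1. D_x = 7  [2·signedArea(DBG) = 756/65 ∩ DC · FE = 977/3]
2. D_y = 25/3  [2·signedArea(DBG) = 756/65 ∩ DC · FE = 977/3]
   → D = (7, 25/3)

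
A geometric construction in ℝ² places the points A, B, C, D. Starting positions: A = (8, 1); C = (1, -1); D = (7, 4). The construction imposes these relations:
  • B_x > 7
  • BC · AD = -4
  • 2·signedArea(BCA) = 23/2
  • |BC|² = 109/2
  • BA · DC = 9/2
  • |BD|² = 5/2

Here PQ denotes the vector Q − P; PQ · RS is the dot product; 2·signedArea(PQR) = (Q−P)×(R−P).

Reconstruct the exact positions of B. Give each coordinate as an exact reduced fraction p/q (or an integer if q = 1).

1. B_x = 15/2  [BA · DC = 9/2 ∩ BC · AD = -4]
2. B_y = 5/2  [BA · DC = 9/2 ∩ BC · AD = -4]
   → B = (15/2, 5/2)

B = (15/2, 5/2)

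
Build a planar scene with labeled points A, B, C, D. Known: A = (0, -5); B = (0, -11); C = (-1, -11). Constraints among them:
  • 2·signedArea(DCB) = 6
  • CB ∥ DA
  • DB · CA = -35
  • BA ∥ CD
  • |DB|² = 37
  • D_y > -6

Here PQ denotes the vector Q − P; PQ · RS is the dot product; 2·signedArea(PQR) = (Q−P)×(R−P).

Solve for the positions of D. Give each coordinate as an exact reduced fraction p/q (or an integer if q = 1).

1. D_x = -1  [CB ∥ DA ∩ BA ∥ CD]
2. D_y = -5  [CB ∥ DA ∩ BA ∥ CD]
   → D = (-1, -5)

D = (-1, -5)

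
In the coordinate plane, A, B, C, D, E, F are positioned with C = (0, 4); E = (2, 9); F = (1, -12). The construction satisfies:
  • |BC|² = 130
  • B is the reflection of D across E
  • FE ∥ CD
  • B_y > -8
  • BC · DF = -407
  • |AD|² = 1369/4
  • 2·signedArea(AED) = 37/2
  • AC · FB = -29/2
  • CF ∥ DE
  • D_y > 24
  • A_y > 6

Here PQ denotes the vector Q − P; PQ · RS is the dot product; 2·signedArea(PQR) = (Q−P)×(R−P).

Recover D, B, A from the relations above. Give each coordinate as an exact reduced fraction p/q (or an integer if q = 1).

A = (1, 13/2)
B = (3, -7)
D = (1, 25)

1. D_x = 1  [CF ∥ DE ∩ FE ∥ CD]
2. D_y = 25  [CF ∥ DE ∩ FE ∥ CD]
   → D = (1, 25)
3. B_x = 3  [B is the reflection of D across E]
4. B_y = -7  [B is the reflection of D across E]
   → B = (3, -7)
5. A_x = 1  [AC · FB = -29/2 ∩ 2·signedArea(AED) = 37/2]
6. A_y = 13/2  [AC · FB = -29/2 ∩ 2·signedArea(AED) = 37/2]
   → A = (1, 13/2)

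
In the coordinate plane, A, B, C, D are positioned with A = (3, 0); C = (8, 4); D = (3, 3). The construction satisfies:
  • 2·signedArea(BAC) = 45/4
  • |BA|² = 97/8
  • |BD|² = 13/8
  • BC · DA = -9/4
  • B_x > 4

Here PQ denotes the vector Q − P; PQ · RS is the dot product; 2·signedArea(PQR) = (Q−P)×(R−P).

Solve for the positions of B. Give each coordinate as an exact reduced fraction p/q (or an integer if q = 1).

1. B_x = 17/4  [BC · DA = -9/4 ∩ 2·signedArea(BAC) = 45/4]
2. B_y = 13/4  [BC · DA = -9/4 ∩ 2·signedArea(BAC) = 45/4]
   → B = (17/4, 13/4)

B = (17/4, 13/4)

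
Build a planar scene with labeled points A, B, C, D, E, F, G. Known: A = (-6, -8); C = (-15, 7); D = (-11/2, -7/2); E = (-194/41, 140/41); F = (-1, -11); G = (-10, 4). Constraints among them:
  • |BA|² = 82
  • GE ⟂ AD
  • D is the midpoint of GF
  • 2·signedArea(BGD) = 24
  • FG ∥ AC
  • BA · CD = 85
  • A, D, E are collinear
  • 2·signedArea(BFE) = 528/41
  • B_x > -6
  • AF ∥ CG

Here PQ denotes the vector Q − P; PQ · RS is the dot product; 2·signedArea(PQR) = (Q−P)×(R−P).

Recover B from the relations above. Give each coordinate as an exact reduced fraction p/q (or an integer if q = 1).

1. B_x = -5  [BA · CD = 85 ∩ 2·signedArea(BFE) = 528/41]
2. B_y = 1  [BA · CD = 85 ∩ 2·signedArea(BFE) = 528/41]
   → B = (-5, 1)

B = (-5, 1)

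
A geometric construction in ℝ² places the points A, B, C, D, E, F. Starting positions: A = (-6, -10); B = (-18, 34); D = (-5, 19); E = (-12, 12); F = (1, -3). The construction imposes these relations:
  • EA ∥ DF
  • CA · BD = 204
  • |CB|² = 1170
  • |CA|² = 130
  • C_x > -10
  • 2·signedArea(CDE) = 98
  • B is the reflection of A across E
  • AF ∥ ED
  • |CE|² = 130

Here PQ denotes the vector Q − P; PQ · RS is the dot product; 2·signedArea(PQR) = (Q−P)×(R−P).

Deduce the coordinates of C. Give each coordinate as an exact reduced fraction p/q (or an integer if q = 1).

1. C_x = -9  [2·signedArea(CDE) = 98 ∩ CA · BD = 204]
2. C_y = 1  [2·signedArea(CDE) = 98 ∩ CA · BD = 204]
   → C = (-9, 1)

C = (-9, 1)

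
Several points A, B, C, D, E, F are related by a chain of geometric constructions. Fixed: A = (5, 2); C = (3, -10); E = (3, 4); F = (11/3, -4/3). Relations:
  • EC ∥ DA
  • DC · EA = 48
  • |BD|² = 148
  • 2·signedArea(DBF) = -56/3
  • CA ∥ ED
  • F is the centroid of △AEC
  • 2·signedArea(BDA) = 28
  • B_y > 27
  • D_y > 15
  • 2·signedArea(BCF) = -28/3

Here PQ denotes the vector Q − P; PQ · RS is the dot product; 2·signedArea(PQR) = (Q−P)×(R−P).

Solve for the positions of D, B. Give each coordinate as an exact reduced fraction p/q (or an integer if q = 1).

B = (7, 28)
D = (5, 16)

1. D_x = 5  [EC ∥ DA ∩ CA ∥ ED]
2. D_y = 16  [EC ∥ DA ∩ CA ∥ ED]
   → D = (5, 16)
3. B_x = 7  [2·signedArea(BDA) = 28 ∩ 2·signedArea(BCF) = -28/3]
4. B_y = 28  [2·signedArea(BDA) = 28 ∩ 2·signedArea(BCF) = -28/3]
   → B = (7, 28)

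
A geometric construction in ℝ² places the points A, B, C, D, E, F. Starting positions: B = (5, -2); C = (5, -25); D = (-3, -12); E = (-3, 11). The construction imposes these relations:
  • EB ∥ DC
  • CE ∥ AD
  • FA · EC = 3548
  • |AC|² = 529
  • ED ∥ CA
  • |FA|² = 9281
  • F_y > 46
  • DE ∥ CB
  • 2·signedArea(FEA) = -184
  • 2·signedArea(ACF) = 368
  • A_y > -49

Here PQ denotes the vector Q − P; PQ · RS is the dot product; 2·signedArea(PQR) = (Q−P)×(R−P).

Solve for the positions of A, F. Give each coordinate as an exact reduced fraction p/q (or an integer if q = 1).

1. A_x = 5  [CE ∥ AD ∩ ED ∥ CA]
2. A_y = -48  [CE ∥ AD ∩ ED ∥ CA]
   → A = (5, -48)
3. F_x = -11  [FA · EC = 3548 ∩ 2·signedArea(FEA) = -184]
4. F_y = 47  [FA · EC = 3548 ∩ 2·signedArea(FEA) = -184]
   → F = (-11, 47)

A = (5, -48)
F = (-11, 47)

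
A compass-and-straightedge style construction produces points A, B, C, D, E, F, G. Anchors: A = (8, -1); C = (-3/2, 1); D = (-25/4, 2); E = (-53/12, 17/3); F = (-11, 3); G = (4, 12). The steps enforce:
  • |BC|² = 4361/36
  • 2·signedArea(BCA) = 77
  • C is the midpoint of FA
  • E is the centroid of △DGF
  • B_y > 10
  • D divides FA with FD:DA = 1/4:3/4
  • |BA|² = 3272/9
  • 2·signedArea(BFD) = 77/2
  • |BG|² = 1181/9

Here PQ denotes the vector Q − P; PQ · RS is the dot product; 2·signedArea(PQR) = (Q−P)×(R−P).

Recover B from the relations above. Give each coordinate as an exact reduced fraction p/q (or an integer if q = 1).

B = (-22/3, 31/3)

1. B_x = -22/3  [line 1·x + 19/4·y + -167/4 = 0 ∩ |BC|² = 4361/36]
2. B_y = 31/3  [line 1·x + 19/4·y + -167/4 = 0 ∩ |BC|² = 4361/36]
   → B = (-22/3, 31/3)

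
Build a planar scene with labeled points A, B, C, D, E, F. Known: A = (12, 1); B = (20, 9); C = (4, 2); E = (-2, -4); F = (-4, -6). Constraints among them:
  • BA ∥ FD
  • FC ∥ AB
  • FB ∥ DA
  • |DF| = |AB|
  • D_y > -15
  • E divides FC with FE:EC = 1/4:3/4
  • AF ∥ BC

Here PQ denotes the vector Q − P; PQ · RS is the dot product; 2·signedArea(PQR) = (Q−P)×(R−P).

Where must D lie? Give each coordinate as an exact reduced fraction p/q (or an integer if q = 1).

1. D_x = -12  [FB ∥ DA ∩ BA ∥ FD]
2. D_y = -14  [FB ∥ DA ∩ BA ∥ FD]
   → D = (-12, -14)

D = (-12, -14)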